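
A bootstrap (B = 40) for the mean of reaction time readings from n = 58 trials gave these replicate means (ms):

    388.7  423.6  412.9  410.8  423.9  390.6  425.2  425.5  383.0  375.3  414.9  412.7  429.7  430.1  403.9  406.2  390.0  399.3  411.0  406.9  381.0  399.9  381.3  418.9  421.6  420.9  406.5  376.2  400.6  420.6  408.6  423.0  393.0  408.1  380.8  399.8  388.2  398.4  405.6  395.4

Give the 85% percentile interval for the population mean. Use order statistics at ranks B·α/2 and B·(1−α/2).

Sorted replicates: 375.3, 376.2, 380.8, 381.0, 381.3, 383.0, 388.2, 388.7, 390.0, 390.6, 393.0, 395.4, 398.4, 399.3, 399.8, 399.9, 400.6, 403.9, 405.6, 406.2, 406.5, 406.9, 408.1, 408.6, 410.8, 411.0, 412.7, 412.9, 414.9, 418.9, 420.6, 420.9, 421.6, 423.0, 423.6, 423.9, 425.2, 425.5, 429.7, 430.1
α = 0.15; lower rank = 40 × 0.075 = 3; upper rank = 40 × 0.925 = 37.
The 3rd smallest replicate is 380.8; the 37th is 425.2.

(380.8, 425.2)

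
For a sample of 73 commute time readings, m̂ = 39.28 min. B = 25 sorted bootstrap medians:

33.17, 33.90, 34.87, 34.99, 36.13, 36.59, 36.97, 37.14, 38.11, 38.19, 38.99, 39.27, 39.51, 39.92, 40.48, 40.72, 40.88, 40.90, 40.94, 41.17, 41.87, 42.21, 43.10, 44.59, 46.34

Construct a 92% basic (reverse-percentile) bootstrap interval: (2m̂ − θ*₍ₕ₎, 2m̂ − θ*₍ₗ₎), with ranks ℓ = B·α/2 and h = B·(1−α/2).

Percentile endpoints at ranks 1 and 24: θ*₍1₎ = 33.17, θ*₍24₎ = 44.59.
Basic interval reflects these around m̂:
  lower = 2 × 39.28 − 44.59 = 33.97
  upper = 2 × 39.28 − 33.17 = 45.39

(33.97, 45.39)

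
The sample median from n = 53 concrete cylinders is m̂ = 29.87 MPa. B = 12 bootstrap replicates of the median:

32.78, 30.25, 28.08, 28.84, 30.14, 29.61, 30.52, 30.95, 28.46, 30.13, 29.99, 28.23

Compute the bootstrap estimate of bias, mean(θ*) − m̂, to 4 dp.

bias = −0.0383

mean(θ*) = (32.78 + 30.25 + 28.08 + 28.84 + 30.14 + 29.61 + 30.52 + 30.95 + 28.46 + 30.13 + 29.99 + 28.23) / 12 = 29.83167
bias = 29.83167 − 29.87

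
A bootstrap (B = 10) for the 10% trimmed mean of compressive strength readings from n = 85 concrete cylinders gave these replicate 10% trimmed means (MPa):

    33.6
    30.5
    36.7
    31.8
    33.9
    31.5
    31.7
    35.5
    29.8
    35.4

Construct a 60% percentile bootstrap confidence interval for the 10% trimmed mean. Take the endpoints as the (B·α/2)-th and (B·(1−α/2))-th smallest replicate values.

(30.5, 35.4)

Sorted replicates: 29.8, 30.5, 31.5, 31.7, 31.8, 33.6, 33.9, 35.4, 35.5, 36.7
α = 0.40; lower rank = 10 × 0.200 = 2; upper rank = 10 × 0.800 = 8.
The 2nd smallest replicate is 30.5; the 8th is 35.4.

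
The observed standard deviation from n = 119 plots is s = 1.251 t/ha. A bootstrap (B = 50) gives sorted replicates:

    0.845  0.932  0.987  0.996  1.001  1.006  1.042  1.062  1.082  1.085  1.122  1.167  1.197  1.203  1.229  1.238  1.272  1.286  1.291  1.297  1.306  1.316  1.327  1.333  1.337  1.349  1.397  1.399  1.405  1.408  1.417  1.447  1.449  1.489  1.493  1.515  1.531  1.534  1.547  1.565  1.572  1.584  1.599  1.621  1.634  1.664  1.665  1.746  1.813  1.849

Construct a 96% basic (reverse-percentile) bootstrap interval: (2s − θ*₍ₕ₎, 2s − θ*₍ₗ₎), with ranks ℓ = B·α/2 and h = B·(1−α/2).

(0.689, 1.657)

Percentile endpoints at ranks 1 and 49: θ*₍1₎ = 0.845, θ*₍49₎ = 1.813.
Basic interval reflects these around s:
  lower = 2 × 1.251 − 1.813 = 0.689
  upper = 2 × 1.251 − 0.845 = 1.657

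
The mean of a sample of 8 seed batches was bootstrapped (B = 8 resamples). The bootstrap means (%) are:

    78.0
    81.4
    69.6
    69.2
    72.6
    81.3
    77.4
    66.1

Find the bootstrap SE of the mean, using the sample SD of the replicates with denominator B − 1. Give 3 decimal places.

SE* = 5.865

Bootstrap SE is the standard deviation of the 8 replicate means.
Mean of replicates: (78.0 + 81.4 + 69.6 + 69.2 + 72.6 + 81.3 + 77.4 + 66.1) / 8 = 595.6000 / 8 = 74.4500
Sum of squared deviations: (+3.5500)² + (+6.9500)² + (−4.8500)² + (−5.2500)² + (−1.8500)² + (+6.8500)² + (+2.9500)² + (−8.3500)² = 240.7600
Variance = 240.7600 / 7 = 34.3943
SE* = √34.3943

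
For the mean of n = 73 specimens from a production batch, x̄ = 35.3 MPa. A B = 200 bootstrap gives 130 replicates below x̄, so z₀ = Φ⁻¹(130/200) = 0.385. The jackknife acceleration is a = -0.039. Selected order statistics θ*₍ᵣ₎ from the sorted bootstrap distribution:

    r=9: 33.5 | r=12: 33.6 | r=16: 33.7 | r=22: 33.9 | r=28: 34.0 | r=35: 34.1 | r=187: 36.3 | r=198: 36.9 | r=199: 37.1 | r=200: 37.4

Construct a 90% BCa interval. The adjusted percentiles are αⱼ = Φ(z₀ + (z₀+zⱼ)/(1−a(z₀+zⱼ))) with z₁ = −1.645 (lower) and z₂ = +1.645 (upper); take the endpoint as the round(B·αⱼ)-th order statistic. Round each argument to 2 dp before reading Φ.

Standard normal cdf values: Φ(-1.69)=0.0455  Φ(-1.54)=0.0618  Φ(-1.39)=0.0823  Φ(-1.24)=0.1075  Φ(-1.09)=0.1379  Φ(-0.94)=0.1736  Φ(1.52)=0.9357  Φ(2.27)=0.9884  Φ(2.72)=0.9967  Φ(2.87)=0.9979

(34.1, 36.9)

Lower: z₀ + z₁ = 0.385 + (-1.645) = -1.260; 1 − a(z₀+z₁) = 1 − (-0.039)(-1.260) = 0.9509; argument = 0.385 + (-1.260)/0.9509 = -0.9401 → -0.94.
α₁ = Φ(-0.94) = 0.1736; rank = round(200 × 0.1736) = 35; θ*₍35₎ = 34.1.
Upper: z₀ + z₂ = 2.030; 1 − a(z₀+z₂) = 1.0792; argument = 2.2661 → 2.27; α₂ = 0.9884; rank = 198; θ*₍198₎ = 36.9.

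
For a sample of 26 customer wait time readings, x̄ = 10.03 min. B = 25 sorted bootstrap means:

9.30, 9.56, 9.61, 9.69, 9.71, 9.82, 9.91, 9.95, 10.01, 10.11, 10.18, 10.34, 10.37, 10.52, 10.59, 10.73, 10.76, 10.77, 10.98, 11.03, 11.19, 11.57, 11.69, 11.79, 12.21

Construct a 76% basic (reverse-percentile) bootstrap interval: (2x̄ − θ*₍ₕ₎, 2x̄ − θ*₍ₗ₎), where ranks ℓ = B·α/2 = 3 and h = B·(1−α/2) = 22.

(8.49, 10.45)

Percentile endpoints at ranks 3 and 22: θ*₍3₎ = 9.61, θ*₍22₎ = 11.57.
Basic interval reflects these around x̄:
  lower = 2 × 10.03 − 11.57 = 8.49
  upper = 2 × 10.03 − 9.61 = 10.45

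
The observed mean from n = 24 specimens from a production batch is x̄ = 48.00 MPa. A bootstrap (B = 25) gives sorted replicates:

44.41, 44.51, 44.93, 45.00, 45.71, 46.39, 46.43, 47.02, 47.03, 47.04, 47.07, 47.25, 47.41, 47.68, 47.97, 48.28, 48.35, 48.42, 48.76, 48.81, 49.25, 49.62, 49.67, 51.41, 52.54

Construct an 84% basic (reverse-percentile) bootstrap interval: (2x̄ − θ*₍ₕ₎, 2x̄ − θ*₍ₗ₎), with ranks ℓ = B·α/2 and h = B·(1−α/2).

Percentile endpoints at ranks 2 and 23: θ*₍2₎ = 44.51, θ*₍23₎ = 49.67.
Basic interval reflects these around x̄:
  lower = 2 × 48.00 − 49.67 = 46.33
  upper = 2 × 48.00 − 44.51 = 51.49

(46.33, 51.49)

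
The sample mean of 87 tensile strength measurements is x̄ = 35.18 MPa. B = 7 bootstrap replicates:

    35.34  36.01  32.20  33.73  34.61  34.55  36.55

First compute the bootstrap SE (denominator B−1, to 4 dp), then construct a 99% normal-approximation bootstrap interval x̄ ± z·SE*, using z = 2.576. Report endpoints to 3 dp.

Mean of replicates = 34.7129; sum of squared deviations = 12.7685; SE* = √(12.7685/6) = 1.4588
Margin = 2.576 × 1.4588 = 3.7579
Interval: 35.18 ± 3.7579

(31.422, 38.938)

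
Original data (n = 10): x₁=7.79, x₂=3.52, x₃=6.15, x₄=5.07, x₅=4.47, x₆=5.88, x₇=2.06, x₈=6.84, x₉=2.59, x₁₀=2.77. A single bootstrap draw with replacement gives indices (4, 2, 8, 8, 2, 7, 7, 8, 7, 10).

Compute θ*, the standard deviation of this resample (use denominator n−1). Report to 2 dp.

θ* = 2.06

Resample values: 5.07, 3.52, 6.84, 6.84, 3.52, 2.06, 2.06, 6.84, 2.06, 2.77.
Mean = 4.1580; sum of squared deviations = 38.3566
s² = 38.3566 / 9 = 4.2618
s = √4.2618 = 2.06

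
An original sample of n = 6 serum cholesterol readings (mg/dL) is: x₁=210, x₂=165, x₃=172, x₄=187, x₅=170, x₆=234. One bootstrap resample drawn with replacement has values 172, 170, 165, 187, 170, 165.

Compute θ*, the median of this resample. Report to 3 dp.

θ* = 170.000

Sorted: 165, 165, 170, 170, 172, 187
Median = average of the two middle values = 170.000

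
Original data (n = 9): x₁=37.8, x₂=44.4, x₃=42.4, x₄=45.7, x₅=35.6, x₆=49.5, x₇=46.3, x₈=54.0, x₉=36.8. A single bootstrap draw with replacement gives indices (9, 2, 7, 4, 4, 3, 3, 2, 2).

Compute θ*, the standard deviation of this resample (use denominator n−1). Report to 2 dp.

Resample values: 36.8, 44.4, 46.3, 45.7, 45.7, 42.4, 42.4, 44.4, 44.4.
Mean = 43.6111; sum of squared deviations = 67.1489
s² = 67.1489 / 8 = 8.3936
s = √8.3936 = 2.90

θ* = 2.90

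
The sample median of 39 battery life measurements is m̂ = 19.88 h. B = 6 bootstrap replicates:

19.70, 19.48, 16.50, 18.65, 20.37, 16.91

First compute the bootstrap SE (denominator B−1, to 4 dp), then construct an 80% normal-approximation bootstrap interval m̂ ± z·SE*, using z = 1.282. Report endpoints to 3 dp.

Mean of replicates = 18.6017; sum of squared deviations = 12.3859; SE* = √(12.3859/5) = 1.5739
Margin = 1.282 × 1.5739 = 2.0177
Interval: 19.88 ± 2.0177

(17.862, 21.898)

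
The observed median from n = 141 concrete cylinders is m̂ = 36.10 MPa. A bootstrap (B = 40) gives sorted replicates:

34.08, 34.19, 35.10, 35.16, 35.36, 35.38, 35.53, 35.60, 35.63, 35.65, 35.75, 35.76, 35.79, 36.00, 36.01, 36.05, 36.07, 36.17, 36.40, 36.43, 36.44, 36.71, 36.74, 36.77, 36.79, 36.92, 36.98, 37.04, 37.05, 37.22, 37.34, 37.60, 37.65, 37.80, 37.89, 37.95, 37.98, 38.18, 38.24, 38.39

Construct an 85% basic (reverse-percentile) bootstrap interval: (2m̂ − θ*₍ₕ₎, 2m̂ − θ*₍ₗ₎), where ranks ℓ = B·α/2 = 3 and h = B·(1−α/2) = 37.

Percentile endpoints at ranks 3 and 37: θ*₍3₎ = 35.10, θ*₍37₎ = 37.98.
Basic interval reflects these around m̂:
  lower = 2 × 36.10 − 37.98 = 34.22
  upper = 2 × 36.10 − 35.10 = 37.10

(34.22, 37.10)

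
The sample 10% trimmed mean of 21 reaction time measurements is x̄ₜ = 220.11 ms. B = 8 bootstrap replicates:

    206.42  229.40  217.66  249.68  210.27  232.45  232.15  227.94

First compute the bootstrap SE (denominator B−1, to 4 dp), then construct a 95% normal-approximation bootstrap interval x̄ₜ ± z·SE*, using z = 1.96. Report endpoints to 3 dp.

Mean of replicates = 225.7463; sum of squared deviations = 1355.3408; SE* = √(1355.3408/7) = 13.9147
Margin = 1.96 × 13.9147 = 27.2728
Interval: 220.11 ± 27.2728

(192.837, 247.383)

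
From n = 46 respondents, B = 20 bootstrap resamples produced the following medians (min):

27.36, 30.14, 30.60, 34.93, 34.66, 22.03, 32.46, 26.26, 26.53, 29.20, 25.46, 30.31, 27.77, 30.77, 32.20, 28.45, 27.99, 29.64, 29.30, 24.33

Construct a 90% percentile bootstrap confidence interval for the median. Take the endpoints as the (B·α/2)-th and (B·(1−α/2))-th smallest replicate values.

Sorted replicates: 22.03, 24.33, 25.46, 26.26, 26.53, 27.36, 27.77, 27.99, 28.45, 29.20, 29.30, 29.64, 30.14, 30.31, 30.60, 30.77, 32.20, 32.46, 34.66, 34.93
α = 0.10; lower rank = 20 × 0.050 = 1; upper rank = 20 × 0.950 = 19.
The 1st smallest replicate is 22.03; the 19th is 34.66.

(22.03, 34.66)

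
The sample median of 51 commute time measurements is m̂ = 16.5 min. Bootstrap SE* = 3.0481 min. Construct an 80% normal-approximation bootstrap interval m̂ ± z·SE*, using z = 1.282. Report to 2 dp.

(12.59, 20.41)

Margin = 1.282 × 3.0481 = 3.908
Interval: 16.5 ± 3.908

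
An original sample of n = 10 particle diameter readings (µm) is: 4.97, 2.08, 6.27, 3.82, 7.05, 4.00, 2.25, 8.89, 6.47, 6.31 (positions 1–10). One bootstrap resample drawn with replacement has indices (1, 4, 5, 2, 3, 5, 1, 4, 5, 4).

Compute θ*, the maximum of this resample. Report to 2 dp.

θ* = 7.05

Resample values: 4.97, 3.82, 7.05, 2.08, 6.27, 7.05, 4.97, 3.82, 7.05, 3.82.
Maximum = 7.05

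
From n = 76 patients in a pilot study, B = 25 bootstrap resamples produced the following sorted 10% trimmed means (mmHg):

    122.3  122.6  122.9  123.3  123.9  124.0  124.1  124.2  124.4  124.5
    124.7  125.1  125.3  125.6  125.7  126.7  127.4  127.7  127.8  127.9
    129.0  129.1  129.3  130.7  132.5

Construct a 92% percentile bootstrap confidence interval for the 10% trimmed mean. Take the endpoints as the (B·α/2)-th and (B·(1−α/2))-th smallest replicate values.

α = 0.08; lower rank = 25 × 0.040 = 1; upper rank = 25 × 0.960 = 24.
The 1st smallest replicate is 122.3; the 24th is 130.7.

(122.3, 130.7)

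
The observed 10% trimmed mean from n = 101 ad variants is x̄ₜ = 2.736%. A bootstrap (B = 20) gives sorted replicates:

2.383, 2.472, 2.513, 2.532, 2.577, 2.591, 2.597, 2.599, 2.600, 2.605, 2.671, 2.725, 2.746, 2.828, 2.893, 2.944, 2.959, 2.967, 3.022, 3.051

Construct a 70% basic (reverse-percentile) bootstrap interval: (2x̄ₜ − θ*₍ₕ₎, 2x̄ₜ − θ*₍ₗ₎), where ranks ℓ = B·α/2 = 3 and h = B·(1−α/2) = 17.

(2.513, 2.959)

Percentile endpoints at ranks 3 and 17: θ*₍3₎ = 2.513, θ*₍17₎ = 2.959.
Basic interval reflects these around x̄ₜ:
  lower = 2 × 2.736 − 2.959 = 2.513
  upper = 2 × 2.736 − 2.513 = 2.959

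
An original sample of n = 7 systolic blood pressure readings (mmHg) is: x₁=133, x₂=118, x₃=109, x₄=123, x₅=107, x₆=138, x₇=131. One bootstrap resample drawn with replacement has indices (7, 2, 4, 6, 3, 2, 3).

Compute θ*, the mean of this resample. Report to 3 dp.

Resample values: 131, 118, 123, 138, 109, 118, 109.
Mean = (131 + 118 + 123 + 138 + 109 + 118 + 109) / 7 = 846.0 / 7 = 120.857

θ* = 120.857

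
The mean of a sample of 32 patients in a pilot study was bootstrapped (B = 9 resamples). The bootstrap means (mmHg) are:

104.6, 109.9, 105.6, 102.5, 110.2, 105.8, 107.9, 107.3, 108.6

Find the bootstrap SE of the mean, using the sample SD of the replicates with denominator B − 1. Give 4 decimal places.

Bootstrap SE is the standard deviation of the 9 replicate means.
Mean of replicates: (104.6 + 109.9 + 105.6 + 102.5 + 110.2 + 105.8 + 107.9 + 107.3 + 108.6) / 9 = 962.40000 / 9 = 106.93333
Sum of squared deviations: (−2.33333)² + (+2.96667)² + (−1.33333)² + (−4.43333)² + (+3.26667)² + (−1.13333)² + (+0.96667)² + (+0.36667)² + (+1.66667)² = 51.48000
Variance = 51.48000 / 8 = 6.43500
SE* = √6.43500

SE* = 2.5367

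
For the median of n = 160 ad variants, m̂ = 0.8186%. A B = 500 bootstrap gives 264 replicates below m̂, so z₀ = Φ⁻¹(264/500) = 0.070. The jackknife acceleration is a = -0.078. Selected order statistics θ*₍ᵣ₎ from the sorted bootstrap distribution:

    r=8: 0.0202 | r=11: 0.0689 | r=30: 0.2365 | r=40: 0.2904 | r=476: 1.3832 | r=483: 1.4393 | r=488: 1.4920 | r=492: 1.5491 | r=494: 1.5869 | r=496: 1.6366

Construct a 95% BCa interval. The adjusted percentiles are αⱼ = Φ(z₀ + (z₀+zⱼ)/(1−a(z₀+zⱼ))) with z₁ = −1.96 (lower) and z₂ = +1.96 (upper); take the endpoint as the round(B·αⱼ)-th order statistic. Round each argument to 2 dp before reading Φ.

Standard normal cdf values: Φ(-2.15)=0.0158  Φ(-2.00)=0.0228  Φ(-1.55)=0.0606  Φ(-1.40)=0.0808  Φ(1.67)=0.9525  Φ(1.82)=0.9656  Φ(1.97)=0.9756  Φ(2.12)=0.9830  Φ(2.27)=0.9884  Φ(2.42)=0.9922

(0.0202, 1.4393)

Lower: z₀ + z₁ = 0.070 + (-1.960) = -1.890; 1 − a(z₀+z₁) = 1 − (-0.078)(-1.890) = 0.8526; argument = 0.070 + (-1.890)/0.8526 = -2.1468 → -2.15.
α₁ = Φ(-2.15) = 0.0158; rank = round(500 × 0.0158) = 8; θ*₍8₎ = 0.0202.
Upper: z₀ + z₂ = 2.030; 1 − a(z₀+z₂) = 1.1583; argument = 1.8225 → 1.82; α₂ = 0.9656; rank = 483; θ*₍483₎ = 1.4393.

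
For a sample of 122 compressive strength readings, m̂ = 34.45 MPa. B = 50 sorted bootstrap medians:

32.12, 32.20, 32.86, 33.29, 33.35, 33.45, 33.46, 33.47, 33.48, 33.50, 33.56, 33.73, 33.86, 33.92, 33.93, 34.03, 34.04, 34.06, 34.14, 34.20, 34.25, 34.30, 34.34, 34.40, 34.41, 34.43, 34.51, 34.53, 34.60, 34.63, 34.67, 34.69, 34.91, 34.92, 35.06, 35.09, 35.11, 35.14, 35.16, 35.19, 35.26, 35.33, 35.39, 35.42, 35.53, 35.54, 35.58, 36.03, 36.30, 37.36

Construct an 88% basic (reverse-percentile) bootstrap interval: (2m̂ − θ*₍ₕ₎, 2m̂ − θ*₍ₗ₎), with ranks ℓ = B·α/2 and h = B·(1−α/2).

(33.32, 36.04)

Percentile endpoints at ranks 3 and 47: θ*₍3₎ = 32.86, θ*₍47₎ = 35.58.
Basic interval reflects these around m̂:
  lower = 2 × 34.45 − 35.58 = 33.32
  upper = 2 × 34.45 − 32.86 = 36.04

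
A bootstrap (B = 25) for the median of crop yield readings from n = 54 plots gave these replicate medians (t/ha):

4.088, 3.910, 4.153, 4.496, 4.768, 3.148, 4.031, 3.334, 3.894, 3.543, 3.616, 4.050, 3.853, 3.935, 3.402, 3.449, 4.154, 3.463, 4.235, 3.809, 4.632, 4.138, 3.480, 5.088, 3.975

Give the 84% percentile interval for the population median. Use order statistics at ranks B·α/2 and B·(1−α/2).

Sorted replicates: 3.148, 3.334, 3.402, 3.449, 3.463, 3.480, 3.543, 3.616, 3.809, 3.853, 3.894, 3.910, 3.935, 3.975, 4.031, 4.050, 4.088, 4.138, 4.153, 4.154, 4.235, 4.496, 4.632, 4.768, 5.088
α = 0.16; lower rank = 25 × 0.080 = 2; upper rank = 25 × 0.920 = 23.
The 2nd smallest replicate is 3.334; the 23rd is 4.632.

(3.334, 4.632)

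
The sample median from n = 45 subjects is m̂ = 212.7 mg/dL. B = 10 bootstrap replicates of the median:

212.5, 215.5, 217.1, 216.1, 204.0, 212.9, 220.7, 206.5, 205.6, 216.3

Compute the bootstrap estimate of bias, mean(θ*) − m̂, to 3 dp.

mean(θ*) = (212.5 + 215.5 + 217.1 + 216.1 + 204.0 + 212.9 + 220.7 + 206.5 + 205.6 + 216.3) / 10 = 212.7200
bias = 212.7200 − 212.7

bias = +0.020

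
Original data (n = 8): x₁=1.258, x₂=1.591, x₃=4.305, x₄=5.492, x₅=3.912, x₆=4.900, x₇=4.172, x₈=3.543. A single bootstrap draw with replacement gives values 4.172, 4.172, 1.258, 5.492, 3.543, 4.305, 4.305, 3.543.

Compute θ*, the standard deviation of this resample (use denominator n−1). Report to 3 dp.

θ* = 1.209

Mean = 3.8487; sum of squared deviations = 10.2245
s² = 10.2245 / 7 = 1.4606
s = √1.4606 = 1.209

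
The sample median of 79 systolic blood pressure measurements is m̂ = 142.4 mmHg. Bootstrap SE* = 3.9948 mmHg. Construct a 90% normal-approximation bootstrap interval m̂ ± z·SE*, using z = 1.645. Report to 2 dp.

(135.83, 148.97)

Margin = 1.645 × 3.9948 = 6.571
Interval: 142.4 ± 6.571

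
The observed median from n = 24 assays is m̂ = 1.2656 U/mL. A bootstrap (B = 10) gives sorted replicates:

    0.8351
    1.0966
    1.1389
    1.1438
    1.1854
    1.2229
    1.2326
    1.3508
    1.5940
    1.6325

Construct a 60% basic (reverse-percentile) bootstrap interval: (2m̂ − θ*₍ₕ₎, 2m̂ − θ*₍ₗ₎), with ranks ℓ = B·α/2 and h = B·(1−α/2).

Percentile endpoints at ranks 2 and 8: θ*₍2₎ = 1.0966, θ*₍8₎ = 1.3508.
Basic interval reflects these around m̂:
  lower = 2 × 1.2656 − 1.3508 = 1.1804
  upper = 2 × 1.2656 − 1.0966 = 1.4346

(1.1804, 1.4346)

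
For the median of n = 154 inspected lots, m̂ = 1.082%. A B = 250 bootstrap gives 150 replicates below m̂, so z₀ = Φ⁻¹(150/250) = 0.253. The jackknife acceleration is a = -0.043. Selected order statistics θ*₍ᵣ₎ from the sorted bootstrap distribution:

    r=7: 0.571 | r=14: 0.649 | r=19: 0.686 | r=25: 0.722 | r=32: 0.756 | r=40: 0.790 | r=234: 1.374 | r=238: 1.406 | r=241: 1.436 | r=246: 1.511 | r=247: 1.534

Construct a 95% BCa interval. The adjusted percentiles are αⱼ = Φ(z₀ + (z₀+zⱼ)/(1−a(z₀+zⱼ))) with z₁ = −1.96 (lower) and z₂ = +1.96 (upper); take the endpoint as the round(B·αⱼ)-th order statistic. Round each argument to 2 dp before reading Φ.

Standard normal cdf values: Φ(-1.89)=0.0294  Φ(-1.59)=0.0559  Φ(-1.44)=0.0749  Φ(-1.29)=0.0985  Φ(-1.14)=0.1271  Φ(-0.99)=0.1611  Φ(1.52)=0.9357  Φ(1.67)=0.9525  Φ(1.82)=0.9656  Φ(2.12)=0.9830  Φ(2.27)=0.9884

(0.649, 1.534)

Lower: z₀ + z₁ = 0.253 + (-1.960) = -1.707; 1 − a(z₀+z₁) = 1 − (-0.043)(-1.707) = 0.9266; argument = 0.253 + (-1.707)/0.9266 = -1.5892 → -1.59.
α₁ = Φ(-1.59) = 0.0559; rank = round(250 × 0.0559) = 14; θ*₍14₎ = 0.649.
Upper: z₀ + z₂ = 2.213; 1 − a(z₀+z₂) = 1.0952; argument = 2.2737 → 2.27; α₂ = 0.9884; rank = 247; θ*₍247₎ = 1.534.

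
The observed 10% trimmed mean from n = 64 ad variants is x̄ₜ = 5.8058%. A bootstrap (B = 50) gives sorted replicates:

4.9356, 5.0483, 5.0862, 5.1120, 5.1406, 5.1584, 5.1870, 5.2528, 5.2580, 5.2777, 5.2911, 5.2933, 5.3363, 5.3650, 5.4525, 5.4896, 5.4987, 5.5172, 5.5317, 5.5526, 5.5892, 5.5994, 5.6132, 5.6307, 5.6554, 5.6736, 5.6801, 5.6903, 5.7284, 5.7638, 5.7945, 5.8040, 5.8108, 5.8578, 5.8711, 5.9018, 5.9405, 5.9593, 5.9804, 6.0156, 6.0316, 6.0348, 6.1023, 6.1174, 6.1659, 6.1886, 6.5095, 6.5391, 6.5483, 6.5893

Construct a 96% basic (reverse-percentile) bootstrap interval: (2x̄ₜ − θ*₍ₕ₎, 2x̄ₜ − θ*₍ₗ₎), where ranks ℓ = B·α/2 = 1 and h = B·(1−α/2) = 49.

(5.0633, 6.6760)

Percentile endpoints at ranks 1 and 49: θ*₍1₎ = 4.9356, θ*₍49₎ = 6.5483.
Basic interval reflects these around x̄ₜ:
  lower = 2 × 5.8058 − 6.5483 = 5.0633
  upper = 2 × 5.8058 − 4.9356 = 6.6760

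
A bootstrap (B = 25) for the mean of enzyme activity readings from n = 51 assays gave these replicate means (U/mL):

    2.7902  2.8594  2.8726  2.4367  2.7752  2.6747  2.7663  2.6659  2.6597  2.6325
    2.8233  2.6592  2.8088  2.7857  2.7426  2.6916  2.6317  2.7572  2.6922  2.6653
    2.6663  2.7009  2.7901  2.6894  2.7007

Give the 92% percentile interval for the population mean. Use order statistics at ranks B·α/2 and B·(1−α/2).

Sorted replicates: 2.4367, 2.6317, 2.6325, 2.6592, 2.6597, 2.6653, 2.6659, 2.6663, 2.6747, 2.6894, 2.6916, 2.6922, 2.7007, 2.7009, 2.7426, 2.7572, 2.7663, 2.7752, 2.7857, 2.7901, 2.7902, 2.8088, 2.8233, 2.8594, 2.8726
α = 0.08; lower rank = 25 × 0.040 = 1; upper rank = 25 × 0.960 = 24.
The 1st smallest replicate is 2.4367; the 24th is 2.8594.

(2.4367, 2.8594)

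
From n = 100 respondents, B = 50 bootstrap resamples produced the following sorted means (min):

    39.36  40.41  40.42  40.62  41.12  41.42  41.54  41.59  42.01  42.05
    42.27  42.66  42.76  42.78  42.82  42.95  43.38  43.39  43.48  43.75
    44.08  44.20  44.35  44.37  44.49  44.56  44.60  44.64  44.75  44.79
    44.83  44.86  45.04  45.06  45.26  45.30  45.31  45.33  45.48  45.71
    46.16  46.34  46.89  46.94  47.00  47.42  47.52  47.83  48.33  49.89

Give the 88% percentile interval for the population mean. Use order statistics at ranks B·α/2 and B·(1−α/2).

(40.42, 47.52)

α = 0.12; lower rank = 50 × 0.060 = 3; upper rank = 50 × 0.940 = 47.
The 3rd smallest replicate is 40.42; the 47th is 47.52.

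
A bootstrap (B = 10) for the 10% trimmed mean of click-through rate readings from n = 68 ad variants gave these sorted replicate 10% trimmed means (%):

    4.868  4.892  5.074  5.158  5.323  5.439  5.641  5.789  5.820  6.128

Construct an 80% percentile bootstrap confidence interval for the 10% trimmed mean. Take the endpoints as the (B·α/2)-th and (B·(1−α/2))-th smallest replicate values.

(4.868, 5.820)

α = 0.20; lower rank = 10 × 0.100 = 1; upper rank = 10 × 0.900 = 9.
The 1st smallest replicate is 4.868; the 9th is 5.820.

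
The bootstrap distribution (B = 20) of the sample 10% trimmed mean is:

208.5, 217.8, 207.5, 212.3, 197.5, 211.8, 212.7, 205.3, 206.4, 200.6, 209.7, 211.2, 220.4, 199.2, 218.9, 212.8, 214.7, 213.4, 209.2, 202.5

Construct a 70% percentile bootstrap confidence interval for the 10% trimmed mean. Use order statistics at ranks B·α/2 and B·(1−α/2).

(200.6, 214.7)

Sorted replicates: 197.5, 199.2, 200.6, 202.5, 205.3, 206.4, 207.5, 208.5, 209.2, 209.7, 211.2, 211.8, 212.3, 212.7, 212.8, 213.4, 214.7, 217.8, 218.9, 220.4
α = 0.30; lower rank = 20 × 0.150 = 3; upper rank = 20 × 0.850 = 17.
The 3rd smallest replicate is 200.6; the 17th is 214.7.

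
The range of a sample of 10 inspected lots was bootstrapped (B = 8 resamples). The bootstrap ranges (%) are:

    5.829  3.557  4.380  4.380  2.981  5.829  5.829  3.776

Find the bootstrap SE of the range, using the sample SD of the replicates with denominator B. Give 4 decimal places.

Bootstrap SE is the standard deviation of the 8 replicate ranges.
Mean of replicates: (5.829 + 3.557 + 4.380 + 4.380 + 2.981 + 5.829 + 5.829 + 3.776) / 8 = 36.56100 / 8 = 4.57012
Sum of squared deviations: (+1.25887)² + (−1.01313)² + (−0.19013)² + (−0.19013)² + (−1.58913)² + (+1.25887)² + (+1.25887)² + (−0.79413)² = 9.00897
Variance = 9.00897 / 8 = 1.12612
SE* = √1.12612

SE* = 1.0612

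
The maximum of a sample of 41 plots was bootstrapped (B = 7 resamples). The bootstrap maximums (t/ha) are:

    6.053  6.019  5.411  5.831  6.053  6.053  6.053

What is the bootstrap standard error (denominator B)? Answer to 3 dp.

SE* = 0.223

Bootstrap SE is the standard deviation of the 7 replicate maximums.
Mean of replicates: (6.053 + 6.019 + 5.411 + 5.831 + 6.053 + 6.053 + 6.053) / 7 = 41.4730 / 7 = 5.9247
Sum of squared deviations: (+0.1283)² + (+0.0943)² + (−0.5137)² + (−0.0937)² + (+0.1283)² + (+0.1283)² + (+0.1283)² = 0.3474
Variance = 0.3474 / 7 = 0.0496
SE* = √0.0496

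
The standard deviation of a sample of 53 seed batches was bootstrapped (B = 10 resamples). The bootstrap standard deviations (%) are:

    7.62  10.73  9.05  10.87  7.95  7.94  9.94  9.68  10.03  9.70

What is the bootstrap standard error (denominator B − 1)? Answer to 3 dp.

Bootstrap SE is the standard deviation of the 10 replicate standard deviations.
Mean of replicates: (7.62 + 10.73 + 9.05 + 10.87 + 7.95 + 7.94 + 9.94 + 9.68 + 10.03 + 9.70) / 10 = 93.5100 / 10 = 9.3510
Sum of squared deviations: (−1.7310)² + (+1.3790)² + (−0.3010)² + (+1.5190)² + (−1.4010)² + (−1.4110)² + (+0.5890)² + (+0.3290)² + (+0.6790)² + (+0.3490)² = 12.2877
Variance = 12.2877 / 9 = 1.3653
SE* = √1.3653

SE* = 1.168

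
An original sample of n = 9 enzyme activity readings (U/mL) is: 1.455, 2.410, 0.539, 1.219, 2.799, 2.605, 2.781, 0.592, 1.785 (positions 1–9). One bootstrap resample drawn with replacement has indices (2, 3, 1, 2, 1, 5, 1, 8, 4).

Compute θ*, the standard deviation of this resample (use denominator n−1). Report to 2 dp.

Resample values: 2.410, 0.539, 1.455, 2.410, 1.455, 2.799, 1.455, 0.592, 1.219.
Mean = 1.5927; sum of squared deviations = 5.0993
s² = 5.0993 / 8 = 0.6374
s = √0.6374 = 0.80

θ* = 0.80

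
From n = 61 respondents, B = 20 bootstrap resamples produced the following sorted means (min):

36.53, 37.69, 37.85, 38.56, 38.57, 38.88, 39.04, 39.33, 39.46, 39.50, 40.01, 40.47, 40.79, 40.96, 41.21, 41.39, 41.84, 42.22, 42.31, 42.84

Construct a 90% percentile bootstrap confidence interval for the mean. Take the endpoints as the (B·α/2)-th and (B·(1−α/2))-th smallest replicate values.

α = 0.10; lower rank = 20 × 0.050 = 1; upper rank = 20 × 0.950 = 19.
The 1st smallest replicate is 36.53; the 19th is 42.31.

(36.53, 42.31)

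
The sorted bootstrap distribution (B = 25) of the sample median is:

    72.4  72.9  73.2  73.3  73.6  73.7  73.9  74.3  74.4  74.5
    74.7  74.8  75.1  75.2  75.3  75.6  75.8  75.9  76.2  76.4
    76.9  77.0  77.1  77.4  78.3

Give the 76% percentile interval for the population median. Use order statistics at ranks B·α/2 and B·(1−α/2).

α = 0.24; lower rank = 25 × 0.120 = 3; upper rank = 25 × 0.880 = 22.
The 3rd smallest replicate is 73.2; the 22nd is 77.0.

(73.2, 77.0)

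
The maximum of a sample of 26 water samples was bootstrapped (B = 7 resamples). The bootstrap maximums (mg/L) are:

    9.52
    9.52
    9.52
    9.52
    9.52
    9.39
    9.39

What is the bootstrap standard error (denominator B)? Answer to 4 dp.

Bootstrap SE is the standard deviation of the 7 replicate maximums.
Mean of replicates: (9.52 + 9.52 + 9.52 + 9.52 + 9.52 + 9.39 + 9.39) / 7 = 66.38000 / 7 = 9.48286
Sum of squared deviations: (+0.03714)² + (+0.03714)² + (+0.03714)² + (+0.03714)² + (+0.03714)² + (−0.09286)² + (−0.09286)² = 0.02414
Variance = 0.02414 / 7 = 0.00345
SE* = √0.00345

SE* = 0.0587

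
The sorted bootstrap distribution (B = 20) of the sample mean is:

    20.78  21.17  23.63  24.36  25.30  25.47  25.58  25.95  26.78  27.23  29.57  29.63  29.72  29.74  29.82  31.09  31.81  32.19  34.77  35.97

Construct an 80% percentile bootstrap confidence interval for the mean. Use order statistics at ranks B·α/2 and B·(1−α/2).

α = 0.20; lower rank = 20 × 0.100 = 2; upper rank = 20 × 0.900 = 18.
The 2nd smallest replicate is 21.17; the 18th is 32.19.

(21.17, 32.19)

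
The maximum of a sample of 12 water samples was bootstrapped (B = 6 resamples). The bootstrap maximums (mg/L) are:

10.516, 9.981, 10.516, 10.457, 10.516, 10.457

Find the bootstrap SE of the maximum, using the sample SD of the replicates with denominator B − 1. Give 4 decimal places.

SE* = 0.2108

Bootstrap SE is the standard deviation of the 6 replicate maximums.
Mean of replicates: (10.516 + 9.981 + 10.516 + 10.457 + 10.516 + 10.457) / 6 = 62.44300 / 6 = 10.40717
Sum of squared deviations: (+0.10883)² + (−0.42617)² + (+0.10883)² + (+0.04983)² + (+0.10883)² + (+0.04983)² = 0.22212
Variance = 0.22212 / 5 = 0.04442
SE* = √0.04442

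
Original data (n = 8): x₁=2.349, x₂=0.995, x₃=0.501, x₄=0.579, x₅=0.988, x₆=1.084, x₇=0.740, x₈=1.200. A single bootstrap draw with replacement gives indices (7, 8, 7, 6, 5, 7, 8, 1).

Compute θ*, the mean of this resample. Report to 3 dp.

θ* = 1.130

Resample values: 0.740, 1.200, 0.740, 1.084, 0.988, 0.740, 1.200, 2.349.
Mean = (0.740 + 1.200 + 0.740 + 1.084 + 0.988 + 0.740 + 1.200 + 2.349) / 8 = 9.0410 / 8 = 1.130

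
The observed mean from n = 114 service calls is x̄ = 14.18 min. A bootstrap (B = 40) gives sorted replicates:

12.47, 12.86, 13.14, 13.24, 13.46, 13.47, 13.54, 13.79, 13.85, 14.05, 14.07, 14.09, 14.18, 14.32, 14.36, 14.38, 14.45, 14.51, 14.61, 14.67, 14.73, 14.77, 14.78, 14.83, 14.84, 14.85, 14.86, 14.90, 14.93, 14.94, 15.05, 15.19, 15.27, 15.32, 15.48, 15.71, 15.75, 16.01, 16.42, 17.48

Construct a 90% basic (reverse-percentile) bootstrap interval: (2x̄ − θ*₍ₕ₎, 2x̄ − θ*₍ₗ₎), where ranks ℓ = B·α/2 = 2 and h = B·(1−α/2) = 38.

(12.35, 15.50)

Percentile endpoints at ranks 2 and 38: θ*₍2₎ = 12.86, θ*₍38₎ = 16.01.
Basic interval reflects these around x̄:
  lower = 2 × 14.18 − 16.01 = 12.35
  upper = 2 × 14.18 − 12.86 = 15.50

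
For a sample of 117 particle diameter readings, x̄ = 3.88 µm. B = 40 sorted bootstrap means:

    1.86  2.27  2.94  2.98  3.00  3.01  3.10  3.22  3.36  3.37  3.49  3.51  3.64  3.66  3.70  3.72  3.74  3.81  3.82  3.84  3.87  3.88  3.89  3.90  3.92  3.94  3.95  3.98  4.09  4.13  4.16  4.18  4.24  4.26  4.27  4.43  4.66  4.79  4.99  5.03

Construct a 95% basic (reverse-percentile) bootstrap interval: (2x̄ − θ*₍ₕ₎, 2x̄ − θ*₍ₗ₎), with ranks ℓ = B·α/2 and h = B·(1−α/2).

(2.77, 5.90)

Percentile endpoints at ranks 1 and 39: θ*₍1₎ = 1.86, θ*₍39₎ = 4.99.
Basic interval reflects these around x̄:
  lower = 2 × 3.88 − 4.99 = 2.77
  upper = 2 × 3.88 − 1.86 = 5.90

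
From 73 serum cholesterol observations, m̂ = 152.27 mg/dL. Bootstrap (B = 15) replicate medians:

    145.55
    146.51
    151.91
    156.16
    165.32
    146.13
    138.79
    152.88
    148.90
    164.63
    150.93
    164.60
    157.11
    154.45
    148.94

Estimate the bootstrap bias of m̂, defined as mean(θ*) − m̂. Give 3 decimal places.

bias = +0.584

mean(θ*) = (145.55 + 146.51 + 151.91 + 156.16 + 165.32 + 146.13 + 138.79 + 152.88 + 148.90 + 164.63 + 150.93 + 164.60 + 157.11 + 154.45 + 148.94) / 15 = 152.8540
bias = 152.8540 − 152.27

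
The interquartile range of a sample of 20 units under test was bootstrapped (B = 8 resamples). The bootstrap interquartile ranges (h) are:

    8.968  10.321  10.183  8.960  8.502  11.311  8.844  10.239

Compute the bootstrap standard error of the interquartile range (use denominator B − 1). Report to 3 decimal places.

SE* = 0.982

Bootstrap SE is the standard deviation of the 8 replicate interquartile ranges.
Mean of replicates: (8.968 + 10.321 + 10.183 + 8.960 + 8.502 + 11.311 + 8.844 + 10.239) / 8 = 77.3280 / 8 = 9.6660
Sum of squared deviations: (−0.6980)² + (+0.6550)² + (+0.5170)² + (−0.7060)² + (−1.1640)² + (+1.6450)² + (−0.8220)² + (+0.5730)² = 6.7469
Variance = 6.7469 / 7 = 0.9638
SE* = √0.9638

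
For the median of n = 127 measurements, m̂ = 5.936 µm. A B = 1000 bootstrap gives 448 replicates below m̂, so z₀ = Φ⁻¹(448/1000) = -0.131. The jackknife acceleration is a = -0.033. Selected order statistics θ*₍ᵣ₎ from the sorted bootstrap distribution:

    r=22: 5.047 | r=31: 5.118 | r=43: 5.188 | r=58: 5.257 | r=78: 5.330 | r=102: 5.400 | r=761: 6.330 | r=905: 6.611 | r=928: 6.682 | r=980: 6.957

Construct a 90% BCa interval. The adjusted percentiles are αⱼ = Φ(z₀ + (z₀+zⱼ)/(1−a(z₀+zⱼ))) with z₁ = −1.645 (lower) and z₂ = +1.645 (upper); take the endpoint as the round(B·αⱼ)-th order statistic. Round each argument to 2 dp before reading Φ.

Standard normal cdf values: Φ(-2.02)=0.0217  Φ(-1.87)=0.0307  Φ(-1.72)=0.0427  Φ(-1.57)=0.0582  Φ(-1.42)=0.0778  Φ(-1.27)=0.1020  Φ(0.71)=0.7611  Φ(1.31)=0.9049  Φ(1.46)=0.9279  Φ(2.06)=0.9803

Lower: z₀ + z₁ = -0.131 + (-1.645) = -1.776; 1 − a(z₀+z₁) = 1 − (-0.033)(-1.776) = 0.9414; argument = -0.131 + (-1.776)/0.9414 = -2.0176 → -2.02.
α₁ = Φ(-2.02) = 0.0217; rank = round(1000 × 0.0217) = 22; θ*₍22₎ = 5.047.
Upper: z₀ + z₂ = 1.514; 1 − a(z₀+z₂) = 1.0500; argument = 1.3110 → 1.31; α₂ = 0.9049; rank = 905; θ*₍905₎ = 6.611.

(5.047, 6.611)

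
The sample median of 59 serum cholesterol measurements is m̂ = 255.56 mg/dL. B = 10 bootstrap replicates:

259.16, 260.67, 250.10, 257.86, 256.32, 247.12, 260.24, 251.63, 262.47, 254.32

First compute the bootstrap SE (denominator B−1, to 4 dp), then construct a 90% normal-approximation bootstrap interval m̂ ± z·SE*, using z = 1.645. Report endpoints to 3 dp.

(247.230, 263.890)

Mean of replicates = 255.9890; sum of squared deviations = 230.7775; SE* = √(230.7775/9) = 5.0638
Margin = 1.645 × 5.0638 = 8.3300
Interval: 255.56 ± 8.3300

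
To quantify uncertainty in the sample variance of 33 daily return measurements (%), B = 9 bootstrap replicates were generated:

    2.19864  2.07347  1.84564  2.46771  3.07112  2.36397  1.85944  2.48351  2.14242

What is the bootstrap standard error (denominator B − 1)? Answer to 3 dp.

SE* = 0.378

Bootstrap SE is the standard deviation of the 9 replicate variances.
Mean of replicates: (2.19864 + 2.07347 + 1.84564 + 2.46771 + 3.07112 + 2.36397 + 1.85944 + 2.48351 + 2.14242) / 9 = 20.505920 / 9 = 2.278436
Sum of squared deviations: (−0.079796)² + (−0.204966)² + (−0.432796)² + (+0.189274)² + (+0.792684)² + (+0.085534)² + (−0.418996)² + (+0.205074)² + (−0.136016)² = 1.143293
Variance = 1.143293 / 8 = 0.142912
SE* = √0.142912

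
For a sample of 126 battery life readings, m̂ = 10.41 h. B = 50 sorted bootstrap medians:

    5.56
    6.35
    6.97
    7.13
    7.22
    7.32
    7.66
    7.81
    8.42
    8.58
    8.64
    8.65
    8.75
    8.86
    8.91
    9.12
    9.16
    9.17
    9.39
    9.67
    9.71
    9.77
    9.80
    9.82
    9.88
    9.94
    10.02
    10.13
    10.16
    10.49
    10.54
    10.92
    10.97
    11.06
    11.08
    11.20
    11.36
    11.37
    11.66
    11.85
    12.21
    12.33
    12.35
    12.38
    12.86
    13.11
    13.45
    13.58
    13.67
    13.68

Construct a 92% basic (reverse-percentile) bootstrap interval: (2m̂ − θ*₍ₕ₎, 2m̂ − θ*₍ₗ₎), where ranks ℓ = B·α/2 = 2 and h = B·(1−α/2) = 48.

Percentile endpoints at ranks 2 and 48: θ*₍2₎ = 6.35, θ*₍48₎ = 13.58.
Basic interval reflects these around m̂:
  lower = 2 × 10.41 − 13.58 = 7.24
  upper = 2 × 10.41 − 6.35 = 14.47

(7.24, 14.47)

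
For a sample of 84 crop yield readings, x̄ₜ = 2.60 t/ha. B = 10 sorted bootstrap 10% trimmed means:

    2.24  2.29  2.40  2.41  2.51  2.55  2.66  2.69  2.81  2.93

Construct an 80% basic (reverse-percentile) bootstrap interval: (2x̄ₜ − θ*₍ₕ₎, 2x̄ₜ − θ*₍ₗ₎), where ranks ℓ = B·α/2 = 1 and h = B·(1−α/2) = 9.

(2.39, 2.96)

Percentile endpoints at ranks 1 and 9: θ*₍1₎ = 2.24, θ*₍9₎ = 2.81.
Basic interval reflects these around x̄ₜ:
  lower = 2 × 2.60 − 2.81 = 2.39
  upper = 2 × 2.60 − 2.24 = 2.96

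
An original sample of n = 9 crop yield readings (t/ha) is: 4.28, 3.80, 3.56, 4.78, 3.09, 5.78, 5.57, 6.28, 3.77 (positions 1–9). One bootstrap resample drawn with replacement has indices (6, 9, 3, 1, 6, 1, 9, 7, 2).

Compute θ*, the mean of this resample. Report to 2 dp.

Resample values: 5.78, 3.77, 3.56, 4.28, 5.78, 4.28, 3.77, 5.57, 3.80.
Mean = (5.78 + 3.77 + 3.56 + 4.28 + 5.78 + 4.28 + 3.77 + 5.57 + 3.80) / 9 = 40.590 / 9 = 4.51

θ* = 4.51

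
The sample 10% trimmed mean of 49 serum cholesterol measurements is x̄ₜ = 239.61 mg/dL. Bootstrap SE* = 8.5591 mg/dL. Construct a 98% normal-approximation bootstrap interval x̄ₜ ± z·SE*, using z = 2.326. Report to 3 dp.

(219.702, 259.518)

Margin = 2.326 × 8.5591 = 19.9085
Interval: 239.61 ± 19.9085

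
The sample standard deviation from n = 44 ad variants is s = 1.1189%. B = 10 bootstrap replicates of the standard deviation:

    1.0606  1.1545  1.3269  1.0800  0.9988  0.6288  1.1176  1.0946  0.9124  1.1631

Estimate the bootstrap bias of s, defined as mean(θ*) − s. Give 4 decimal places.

mean(θ*) = (1.0606 + 1.1545 + 1.3269 + 1.0800 + 0.9988 + 0.6288 + 1.1176 + 1.0946 + 0.9124 + 1.1631) / 10 = 1.05373
bias = 1.05373 − 1.1189

bias = −0.0652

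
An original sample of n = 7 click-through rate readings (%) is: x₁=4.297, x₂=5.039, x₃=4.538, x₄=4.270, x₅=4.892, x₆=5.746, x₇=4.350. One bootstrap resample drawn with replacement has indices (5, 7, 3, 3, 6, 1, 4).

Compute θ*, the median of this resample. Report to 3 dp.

θ* = 4.538

Resample values: 4.892, 4.350, 4.538, 4.538, 5.746, 4.297, 4.270.
Sorted: 4.270, 4.297, 4.350, 4.538, 4.538, 4.892, 5.746
Median = middle value = 4.538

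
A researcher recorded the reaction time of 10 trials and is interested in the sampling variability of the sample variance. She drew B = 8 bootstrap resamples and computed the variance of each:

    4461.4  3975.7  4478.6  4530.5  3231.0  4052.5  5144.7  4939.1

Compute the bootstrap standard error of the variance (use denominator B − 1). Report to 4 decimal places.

SE* = 600.1024

Bootstrap SE is the standard deviation of the 8 replicate variances.
Mean of replicates: (4461.4 + 3975.7 + 4478.6 + 4530.5 + 3231.0 + 4052.5 + 5144.7 + 4939.1) / 8 = 34813.50000 / 8 = 4351.68750
Sum of squared deviations: (+109.71250)² + (−375.98750)² + (+126.91250)² + (+178.81250)² + (−1120.68750)² + (−299.18750)² + (+793.01250)² + (+587.41250)² = 2520860.02875
Variance = 2520860.02875 / 7 = 360122.86125
SE* = √360122.86125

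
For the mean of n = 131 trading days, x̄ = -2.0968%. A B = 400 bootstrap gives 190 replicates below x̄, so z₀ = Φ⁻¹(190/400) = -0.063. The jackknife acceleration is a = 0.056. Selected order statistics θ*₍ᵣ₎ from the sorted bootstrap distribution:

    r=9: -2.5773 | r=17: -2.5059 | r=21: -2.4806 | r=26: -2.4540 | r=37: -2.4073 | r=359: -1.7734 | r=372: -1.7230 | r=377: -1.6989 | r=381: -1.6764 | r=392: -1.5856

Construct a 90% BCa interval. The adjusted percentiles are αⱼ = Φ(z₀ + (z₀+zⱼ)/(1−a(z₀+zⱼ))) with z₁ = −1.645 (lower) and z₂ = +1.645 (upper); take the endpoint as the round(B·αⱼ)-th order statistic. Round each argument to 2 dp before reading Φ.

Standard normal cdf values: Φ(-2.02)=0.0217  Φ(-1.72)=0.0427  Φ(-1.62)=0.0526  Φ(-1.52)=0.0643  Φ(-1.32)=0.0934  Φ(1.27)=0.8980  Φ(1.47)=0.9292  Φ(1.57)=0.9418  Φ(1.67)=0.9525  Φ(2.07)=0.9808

(-2.4806, -1.6764)

Lower: z₀ + z₁ = -0.063 + (-1.645) = -1.708; 1 − a(z₀+z₁) = 1 − (0.056)(-1.708) = 1.0956; argument = -0.063 + (-1.708)/1.0956 = -1.6219 → -1.62.
α₁ = Φ(-1.62) = 0.0526; rank = round(400 × 0.0526) = 21; θ*₍21₎ = -2.4806.
Upper: z₀ + z₂ = 1.582; 1 − a(z₀+z₂) = 0.9114; argument = 1.6728 → 1.67; α₂ = 0.9525; rank = 381; θ*₍381₎ = -1.6764.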